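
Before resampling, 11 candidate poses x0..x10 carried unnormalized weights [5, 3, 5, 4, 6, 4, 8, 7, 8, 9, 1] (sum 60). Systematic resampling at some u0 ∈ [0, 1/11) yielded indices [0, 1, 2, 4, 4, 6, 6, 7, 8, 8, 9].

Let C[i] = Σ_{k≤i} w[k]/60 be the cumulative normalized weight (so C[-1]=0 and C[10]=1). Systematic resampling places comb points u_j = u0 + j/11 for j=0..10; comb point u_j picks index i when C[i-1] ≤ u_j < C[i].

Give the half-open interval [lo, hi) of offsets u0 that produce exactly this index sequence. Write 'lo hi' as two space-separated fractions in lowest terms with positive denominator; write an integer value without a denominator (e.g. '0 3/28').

C = [1/12, 2/15, 13/60, 17/60, 23/60, 9/20, 7/12, 7/10, 5/6, 59/60, 1]
j=0 picked index 0: u0 ∈ [0, 1/12)
j=1 picked index 1: u0 ∈ [-1/132, 7/165)
j=2 picked index 2: u0 ∈ [-8/165, 23/660)
j=3 picked index 4: u0 ∈ [7/660, 73/660)
j=4 picked index 4: u0 ∈ [-53/660, 13/660)
j=5 picked index 6: u0 ∈ [-1/220, 17/132)
j=6 picked index 6: u0 ∈ [-21/220, 5/132)
j=7 picked index 7: u0 ∈ [-7/132, 7/110)
j=8 picked index 8: u0 ∈ [-3/110, 7/66)
j=9 picked index 8: u0 ∈ [-13/110, 1/66)
j=10 picked index 9: u0 ∈ [-5/66, 49/660)
intersection: [7/660, 1/66)

7/660 1/66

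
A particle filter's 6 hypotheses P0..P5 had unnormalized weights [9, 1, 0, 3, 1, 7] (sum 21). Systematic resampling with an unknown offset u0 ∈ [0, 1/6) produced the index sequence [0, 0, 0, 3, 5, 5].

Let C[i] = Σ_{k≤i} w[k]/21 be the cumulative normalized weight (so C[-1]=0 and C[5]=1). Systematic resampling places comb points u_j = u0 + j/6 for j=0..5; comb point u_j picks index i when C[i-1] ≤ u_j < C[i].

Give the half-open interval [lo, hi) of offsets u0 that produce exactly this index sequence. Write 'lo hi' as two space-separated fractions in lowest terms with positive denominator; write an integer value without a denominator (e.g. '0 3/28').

C = [3/7, 10/21, 10/21, 13/21, 2/3, 1]
j=0 picked index 0: u0 ∈ [0, 3/7)
j=1 picked index 0: u0 ∈ [-1/6, 11/42)
j=2 picked index 0: u0 ∈ [-1/3, 2/21)
j=3 picked index 3: u0 ∈ [-1/42, 5/42)
j=4 picked index 5: u0 ∈ [0, 1/3)
j=5 picked index 5: u0 ∈ [-1/6, 1/6)
intersection: [0, 2/21)

0 2/21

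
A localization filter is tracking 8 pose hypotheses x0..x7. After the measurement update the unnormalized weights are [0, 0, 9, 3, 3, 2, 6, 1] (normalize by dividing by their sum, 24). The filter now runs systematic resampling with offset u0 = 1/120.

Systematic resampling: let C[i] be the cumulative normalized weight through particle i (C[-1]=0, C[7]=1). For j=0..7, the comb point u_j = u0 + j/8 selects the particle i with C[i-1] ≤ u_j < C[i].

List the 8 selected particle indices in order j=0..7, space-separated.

C = [0, 0, 3/8, 1/2, 5/8, 17/24, 23/24, 1]
j=0: u_0=1/120 ∈ [0, 3/8) → index 2
j=1: u_1=2/15 ∈ [0, 3/8) → index 2
j=2: u_2=31/120 ∈ [0, 3/8) → index 2
j=3: u_3=23/60 ∈ [3/8, 1/2) → index 3
j=4: u_4=61/120 ∈ [1/2, 5/8) → index 4
j=5: u_5=19/30 ∈ [5/8, 17/24) → index 5
j=6: u_6=91/120 ∈ [17/24, 23/24) → index 6
j=7: u_7=53/60 ∈ [17/24, 23/24) → index 6

2 2 2 3 4 5 6 6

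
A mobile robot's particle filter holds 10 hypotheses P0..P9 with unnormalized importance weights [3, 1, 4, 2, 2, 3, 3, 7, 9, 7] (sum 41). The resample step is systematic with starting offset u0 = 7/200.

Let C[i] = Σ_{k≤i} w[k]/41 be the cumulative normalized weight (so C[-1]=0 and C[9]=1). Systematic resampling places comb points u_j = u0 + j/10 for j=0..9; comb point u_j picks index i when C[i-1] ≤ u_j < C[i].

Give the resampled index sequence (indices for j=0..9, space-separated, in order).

0 2 3 5 6 7 8 8 9 9

C = [3/41, 4/41, 8/41, 10/41, 12/41, 15/41, 18/41, 25/41, 34/41, 1]
j=0: u_0=7/200 ∈ [0, 3/41) → index 0
j=1: u_1=27/200 ∈ [4/41, 8/41) → index 2
j=2: u_2=47/200 ∈ [8/41, 10/41) → index 3
j=3: u_3=67/200 ∈ [12/41, 15/41) → index 5
j=4: u_4=87/200 ∈ [15/41, 18/41) → index 6
j=5: u_5=107/200 ∈ [18/41, 25/41) → index 7
j=6: u_6=127/200 ∈ [25/41, 34/41) → index 8
j=7: u_7=147/200 ∈ [25/41, 34/41) → index 8
j=8: u_8=167/200 ∈ [34/41, 1) → index 9
j=9: u_9=187/200 ∈ [34/41, 1) → index 9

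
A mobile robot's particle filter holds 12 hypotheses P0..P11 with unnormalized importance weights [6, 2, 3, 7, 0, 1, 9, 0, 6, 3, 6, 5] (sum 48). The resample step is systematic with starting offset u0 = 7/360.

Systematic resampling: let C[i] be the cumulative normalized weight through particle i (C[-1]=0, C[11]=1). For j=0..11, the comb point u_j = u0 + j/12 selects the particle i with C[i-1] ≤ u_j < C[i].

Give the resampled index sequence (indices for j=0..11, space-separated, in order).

C = [1/8, 1/6, 11/48, 3/8, 3/8, 19/48, 7/12, 7/12, 17/24, 37/48, 43/48, 1]
j=0: u_0=7/360 ∈ [0, 1/8) → index 0
j=1: u_1=37/360 ∈ [0, 1/8) → index 0
j=2: u_2=67/360 ∈ [1/6, 11/48) → index 2
j=3: u_3=97/360 ∈ [11/48, 3/8) → index 3
j=4: u_4=127/360 ∈ [11/48, 3/8) → index 3
j=5: u_5=157/360 ∈ [19/48, 7/12) → index 6
j=6: u_6=187/360 ∈ [19/48, 7/12) → index 6
j=7: u_7=217/360 ∈ [7/12, 17/24) → index 8
j=8: u_8=247/360 ∈ [7/12, 17/24) → index 8
j=9: u_9=277/360 ∈ [17/24, 37/48) → index 9
j=10: u_10=307/360 ∈ [37/48, 43/48) → index 10
j=11: u_11=337/360 ∈ [43/48, 1) → index 11

0 0 2 3 3 6 6 8 8 9 10 11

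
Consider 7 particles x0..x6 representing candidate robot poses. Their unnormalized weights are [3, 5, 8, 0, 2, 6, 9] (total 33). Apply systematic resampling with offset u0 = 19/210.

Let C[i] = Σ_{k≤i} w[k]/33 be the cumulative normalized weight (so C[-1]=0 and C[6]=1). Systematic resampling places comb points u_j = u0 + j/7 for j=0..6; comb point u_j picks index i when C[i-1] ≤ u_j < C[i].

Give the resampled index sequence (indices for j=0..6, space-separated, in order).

0 1 2 4 5 6 6

C = [1/11, 8/33, 16/33, 16/33, 6/11, 8/11, 1]
j=0: u_0=19/210 ∈ [0, 1/11) → index 0
j=1: u_1=7/30 ∈ [1/11, 8/33) → index 1
j=2: u_2=79/210 ∈ [8/33, 16/33) → index 2
j=3: u_3=109/210 ∈ [16/33, 6/11) → index 4
j=4: u_4=139/210 ∈ [6/11, 8/11) → index 5
j=5: u_5=169/210 ∈ [8/11, 1) → index 6
j=6: u_6=199/210 ∈ [8/11, 1) → index 6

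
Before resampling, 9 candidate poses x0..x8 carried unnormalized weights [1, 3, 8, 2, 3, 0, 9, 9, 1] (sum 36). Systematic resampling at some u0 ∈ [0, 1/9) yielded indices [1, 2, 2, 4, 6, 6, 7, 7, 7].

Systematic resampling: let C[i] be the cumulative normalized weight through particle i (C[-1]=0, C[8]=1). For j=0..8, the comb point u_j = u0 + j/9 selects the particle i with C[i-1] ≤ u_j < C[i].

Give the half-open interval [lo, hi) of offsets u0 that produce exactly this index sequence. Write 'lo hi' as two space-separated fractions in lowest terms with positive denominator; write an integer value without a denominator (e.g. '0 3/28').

C = [1/36, 1/9, 1/3, 7/18, 17/36, 17/36, 13/18, 35/36, 1]
j=0 picked index 1: u0 ∈ [1/36, 1/9)
j=1 picked index 2: u0 ∈ [0, 2/9)
j=2 picked index 2: u0 ∈ [-1/9, 1/9)
j=3 picked index 4: u0 ∈ [1/18, 5/36)
j=4 picked index 6: u0 ∈ [1/36, 5/18)
j=5 picked index 6: u0 ∈ [-1/12, 1/6)
j=6 picked index 7: u0 ∈ [1/18, 11/36)
j=7 picked index 7: u0 ∈ [-1/18, 7/36)
j=8 picked index 7: u0 ∈ [-1/6, 1/12)
intersection: [1/18, 1/12)

1/18 1/12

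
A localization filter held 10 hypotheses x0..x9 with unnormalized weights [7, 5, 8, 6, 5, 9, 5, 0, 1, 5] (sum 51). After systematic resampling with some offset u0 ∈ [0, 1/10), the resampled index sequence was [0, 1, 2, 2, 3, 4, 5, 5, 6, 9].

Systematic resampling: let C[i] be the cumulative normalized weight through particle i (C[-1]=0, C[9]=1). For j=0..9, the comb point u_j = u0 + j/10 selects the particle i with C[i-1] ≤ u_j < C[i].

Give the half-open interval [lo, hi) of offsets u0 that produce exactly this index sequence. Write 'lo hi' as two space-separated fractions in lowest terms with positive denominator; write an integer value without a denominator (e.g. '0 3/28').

C = [7/51, 4/17, 20/51, 26/51, 31/51, 40/51, 15/17, 15/17, 46/51, 1]
j=0 picked index 0: u0 ∈ [0, 7/51)
j=1 picked index 1: u0 ∈ [19/510, 23/170)
j=2 picked index 2: u0 ∈ [3/85, 49/255)
j=3 picked index 2: u0 ∈ [-11/170, 47/510)
j=4 picked index 3: u0 ∈ [-2/255, 28/255)
j=5 picked index 4: u0 ∈ [1/102, 11/102)
j=6 picked index 5: u0 ∈ [2/255, 47/255)
j=7 picked index 5: u0 ∈ [-47/510, 43/510)
j=8 picked index 6: u0 ∈ [-4/255, 7/85)
j=9 picked index 9: u0 ∈ [1/510, 1/10)
intersection: [19/510, 7/85)

19/510 7/85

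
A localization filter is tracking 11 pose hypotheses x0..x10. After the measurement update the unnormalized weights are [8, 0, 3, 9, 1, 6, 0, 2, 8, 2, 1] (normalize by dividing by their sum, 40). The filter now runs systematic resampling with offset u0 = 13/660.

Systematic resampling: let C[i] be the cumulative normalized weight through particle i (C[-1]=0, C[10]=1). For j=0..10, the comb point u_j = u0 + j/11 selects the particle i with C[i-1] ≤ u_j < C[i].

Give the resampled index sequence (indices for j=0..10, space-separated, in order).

C = [1/5, 1/5, 11/40, 1/2, 21/40, 27/40, 27/40, 29/40, 37/40, 39/40, 1]
j=0: u_0=13/660 ∈ [0, 1/5) → index 0
j=1: u_1=73/660 ∈ [0, 1/5) → index 0
j=2: u_2=133/660 ∈ [1/5, 11/40) → index 2
j=3: u_3=193/660 ∈ [11/40, 1/2) → index 3
j=4: u_4=23/60 ∈ [11/40, 1/2) → index 3
j=5: u_5=313/660 ∈ [11/40, 1/2) → index 3
j=6: u_6=373/660 ∈ [21/40, 27/40) → index 5
j=7: u_7=433/660 ∈ [21/40, 27/40) → index 5
j=8: u_8=493/660 ∈ [29/40, 37/40) → index 8
j=9: u_9=553/660 ∈ [29/40, 37/40) → index 8
j=10: u_10=613/660 ∈ [37/40, 39/40) → index 9

0 0 2 3 3 3 5 5 8 8 9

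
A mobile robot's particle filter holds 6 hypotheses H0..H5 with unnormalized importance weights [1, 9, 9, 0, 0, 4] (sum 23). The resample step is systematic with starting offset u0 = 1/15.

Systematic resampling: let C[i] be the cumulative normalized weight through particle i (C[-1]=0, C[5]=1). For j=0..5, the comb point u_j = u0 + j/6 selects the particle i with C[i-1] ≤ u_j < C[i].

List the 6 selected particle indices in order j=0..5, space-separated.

1 1 1 2 2 5

C = [1/23, 10/23, 19/23, 19/23, 19/23, 1]
j=0: u_0=1/15 ∈ [1/23, 10/23) → index 1
j=1: u_1=7/30 ∈ [1/23, 10/23) → index 1
j=2: u_2=2/5 ∈ [1/23, 10/23) → index 1
j=3: u_3=17/30 ∈ [10/23, 19/23) → index 2
j=4: u_4=11/15 ∈ [10/23, 19/23) → index 2
j=5: u_5=9/10 ∈ [19/23, 1) → index 5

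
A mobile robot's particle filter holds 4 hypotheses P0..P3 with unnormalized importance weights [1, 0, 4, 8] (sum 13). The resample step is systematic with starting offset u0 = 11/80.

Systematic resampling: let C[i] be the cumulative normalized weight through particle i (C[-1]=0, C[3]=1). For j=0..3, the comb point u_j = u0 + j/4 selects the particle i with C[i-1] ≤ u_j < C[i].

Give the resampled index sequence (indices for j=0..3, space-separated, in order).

C = [1/13, 1/13, 5/13, 1]
j=0: u_0=11/80 ∈ [1/13, 5/13) → index 2
j=1: u_1=31/80 ∈ [5/13, 1) → index 3
j=2: u_2=51/80 ∈ [5/13, 1) → index 3
j=3: u_3=71/80 ∈ [5/13, 1) → index 3

2 3 3 3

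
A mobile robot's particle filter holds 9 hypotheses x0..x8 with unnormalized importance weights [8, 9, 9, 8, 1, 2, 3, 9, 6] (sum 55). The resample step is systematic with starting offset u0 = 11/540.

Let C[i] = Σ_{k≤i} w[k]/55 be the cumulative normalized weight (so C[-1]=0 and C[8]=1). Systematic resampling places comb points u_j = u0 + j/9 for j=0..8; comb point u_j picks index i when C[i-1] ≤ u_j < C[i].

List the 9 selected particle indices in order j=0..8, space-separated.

0 0 1 2 2 3 6 7 8

C = [8/55, 17/55, 26/55, 34/55, 7/11, 37/55, 8/11, 49/55, 1]
j=0: u_0=11/540 ∈ [0, 8/55) → index 0
j=1: u_1=71/540 ∈ [0, 8/55) → index 0
j=2: u_2=131/540 ∈ [8/55, 17/55) → index 1
j=3: u_3=191/540 ∈ [17/55, 26/55) → index 2
j=4: u_4=251/540 ∈ [17/55, 26/55) → index 2
j=5: u_5=311/540 ∈ [26/55, 34/55) → index 3
j=6: u_6=371/540 ∈ [37/55, 8/11) → index 6
j=7: u_7=431/540 ∈ [8/11, 49/55) → index 7
j=8: u_8=491/540 ∈ [49/55, 1) → index 8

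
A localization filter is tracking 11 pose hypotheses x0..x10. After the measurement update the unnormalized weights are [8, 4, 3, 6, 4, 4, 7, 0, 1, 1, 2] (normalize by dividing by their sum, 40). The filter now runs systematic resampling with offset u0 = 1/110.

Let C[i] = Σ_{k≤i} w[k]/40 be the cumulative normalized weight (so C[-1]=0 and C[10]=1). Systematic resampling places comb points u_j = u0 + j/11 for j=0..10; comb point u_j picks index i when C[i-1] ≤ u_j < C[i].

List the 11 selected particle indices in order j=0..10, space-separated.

0 0 0 1 2 3 4 5 6 6 8

C = [1/5, 3/10, 3/8, 21/40, 5/8, 29/40, 9/10, 9/10, 37/40, 19/20, 1]
j=0: u_0=1/110 ∈ [0, 1/5) → index 0
j=1: u_1=1/10 ∈ [0, 1/5) → index 0
j=2: u_2=21/110 ∈ [0, 1/5) → index 0
j=3: u_3=31/110 ∈ [1/5, 3/10) → index 1
j=4: u_4=41/110 ∈ [3/10, 3/8) → index 2
j=5: u_5=51/110 ∈ [3/8, 21/40) → index 3
j=6: u_6=61/110 ∈ [21/40, 5/8) → index 4
j=7: u_7=71/110 ∈ [5/8, 29/40) → index 5
j=8: u_8=81/110 ∈ [29/40, 9/10) → index 6
j=9: u_9=91/110 ∈ [29/40, 9/10) → index 6
j=10: u_10=101/110 ∈ [9/10, 37/40) → index 8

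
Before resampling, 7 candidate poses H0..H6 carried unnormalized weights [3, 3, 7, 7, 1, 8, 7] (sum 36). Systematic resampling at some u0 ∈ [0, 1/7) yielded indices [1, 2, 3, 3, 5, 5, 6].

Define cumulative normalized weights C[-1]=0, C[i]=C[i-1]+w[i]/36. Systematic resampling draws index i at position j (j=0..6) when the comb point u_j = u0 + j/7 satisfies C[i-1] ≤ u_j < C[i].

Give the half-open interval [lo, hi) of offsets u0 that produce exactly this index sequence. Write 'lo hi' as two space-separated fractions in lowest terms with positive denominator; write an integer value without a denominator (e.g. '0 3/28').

1/12 23/252

C = [1/12, 1/6, 13/36, 5/9, 7/12, 29/36, 1]
j=0 picked index 1: u0 ∈ [1/12, 1/6)
j=1 picked index 2: u0 ∈ [1/42, 55/252)
j=2 picked index 3: u0 ∈ [19/252, 17/63)
j=3 picked index 3: u0 ∈ [-17/252, 8/63)
j=4 picked index 5: u0 ∈ [1/84, 59/252)
j=5 picked index 5: u0 ∈ [-11/84, 23/252)
j=6 picked index 6: u0 ∈ [-13/252, 1/7)
intersection: [1/12, 23/252)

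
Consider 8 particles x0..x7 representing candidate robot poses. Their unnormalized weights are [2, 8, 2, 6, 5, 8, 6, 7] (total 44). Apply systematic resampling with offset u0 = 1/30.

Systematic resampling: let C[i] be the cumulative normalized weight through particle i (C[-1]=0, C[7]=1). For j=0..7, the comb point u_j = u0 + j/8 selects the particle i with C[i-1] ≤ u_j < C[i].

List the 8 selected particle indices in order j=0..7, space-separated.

0 1 3 3 5 5 6 7

C = [1/22, 5/22, 3/11, 9/22, 23/44, 31/44, 37/44, 1]
j=0: u_0=1/30 ∈ [0, 1/22) → index 0
j=1: u_1=19/120 ∈ [1/22, 5/22) → index 1
j=2: u_2=17/60 ∈ [3/11, 9/22) → index 3
j=3: u_3=49/120 ∈ [3/11, 9/22) → index 3
j=4: u_4=8/15 ∈ [23/44, 31/44) → index 5
j=5: u_5=79/120 ∈ [23/44, 31/44) → index 5
j=6: u_6=47/60 ∈ [31/44, 37/44) → index 6
j=7: u_7=109/120 ∈ [37/44, 1) → index 7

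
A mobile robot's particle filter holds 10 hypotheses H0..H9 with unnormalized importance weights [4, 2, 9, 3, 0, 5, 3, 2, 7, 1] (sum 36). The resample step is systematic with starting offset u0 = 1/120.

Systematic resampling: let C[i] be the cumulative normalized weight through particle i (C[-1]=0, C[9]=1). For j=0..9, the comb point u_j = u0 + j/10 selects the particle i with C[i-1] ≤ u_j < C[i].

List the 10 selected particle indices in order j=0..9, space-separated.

C = [1/9, 1/6, 5/12, 1/2, 1/2, 23/36, 13/18, 7/9, 35/36, 1]
j=0: u_0=1/120 ∈ [0, 1/9) → index 0
j=1: u_1=13/120 ∈ [0, 1/9) → index 0
j=2: u_2=5/24 ∈ [1/6, 5/12) → index 2
j=3: u_3=37/120 ∈ [1/6, 5/12) → index 2
j=4: u_4=49/120 ∈ [1/6, 5/12) → index 2
j=5: u_5=61/120 ∈ [1/2, 23/36) → index 5
j=6: u_6=73/120 ∈ [1/2, 23/36) → index 5
j=7: u_7=17/24 ∈ [23/36, 13/18) → index 6
j=8: u_8=97/120 ∈ [7/9, 35/36) → index 8
j=9: u_9=109/120 ∈ [7/9, 35/36) → index 8

0 0 2 2 2 5 5 6 8 8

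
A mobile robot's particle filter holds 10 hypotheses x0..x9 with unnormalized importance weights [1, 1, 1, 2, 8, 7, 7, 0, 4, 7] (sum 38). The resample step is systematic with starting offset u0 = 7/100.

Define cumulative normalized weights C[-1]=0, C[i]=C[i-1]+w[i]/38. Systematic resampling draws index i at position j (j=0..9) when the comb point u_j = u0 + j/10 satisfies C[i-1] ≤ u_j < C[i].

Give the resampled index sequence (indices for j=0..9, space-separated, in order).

2 4 4 5 5 6 6 8 9 9

C = [1/38, 1/19, 3/38, 5/38, 13/38, 10/19, 27/38, 27/38, 31/38, 1]
j=0: u_0=7/100 ∈ [1/19, 3/38) → index 2
j=1: u_1=17/100 ∈ [5/38, 13/38) → index 4
j=2: u_2=27/100 ∈ [5/38, 13/38) → index 4
j=3: u_3=37/100 ∈ [13/38, 10/19) → index 5
j=4: u_4=47/100 ∈ [13/38, 10/19) → index 5
j=5: u_5=57/100 ∈ [10/19, 27/38) → index 6
j=6: u_6=67/100 ∈ [10/19, 27/38) → index 6
j=7: u_7=77/100 ∈ [27/38, 31/38) → index 8
j=8: u_8=87/100 ∈ [31/38, 1) → index 9
j=9: u_9=97/100 ∈ [31/38, 1) → index 9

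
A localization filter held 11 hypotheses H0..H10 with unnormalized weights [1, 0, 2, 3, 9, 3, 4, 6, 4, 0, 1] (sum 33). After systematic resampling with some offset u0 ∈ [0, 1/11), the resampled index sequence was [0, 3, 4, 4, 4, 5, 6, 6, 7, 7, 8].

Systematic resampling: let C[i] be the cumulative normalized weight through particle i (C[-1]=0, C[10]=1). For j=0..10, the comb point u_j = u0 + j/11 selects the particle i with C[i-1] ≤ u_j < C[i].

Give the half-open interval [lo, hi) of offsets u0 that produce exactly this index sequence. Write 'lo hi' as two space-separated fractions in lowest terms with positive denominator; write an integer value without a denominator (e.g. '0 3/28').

0 1/33

C = [1/33, 1/33, 1/11, 2/11, 5/11, 6/11, 2/3, 28/33, 32/33, 32/33, 1]
j=0 picked index 0: u0 ∈ [0, 1/33)
j=1 picked index 3: u0 ∈ [0, 1/11)
j=2 picked index 4: u0 ∈ [0, 3/11)
j=3 picked index 4: u0 ∈ [-1/11, 2/11)
j=4 picked index 4: u0 ∈ [-2/11, 1/11)
j=5 picked index 5: u0 ∈ [0, 1/11)
j=6 picked index 6: u0 ∈ [0, 4/33)
j=7 picked index 6: u0 ∈ [-1/11, 1/33)
j=8 picked index 7: u0 ∈ [-2/33, 4/33)
j=9 picked index 7: u0 ∈ [-5/33, 1/33)
j=10 picked index 8: u0 ∈ [-2/33, 2/33)
intersection: [0, 1/33)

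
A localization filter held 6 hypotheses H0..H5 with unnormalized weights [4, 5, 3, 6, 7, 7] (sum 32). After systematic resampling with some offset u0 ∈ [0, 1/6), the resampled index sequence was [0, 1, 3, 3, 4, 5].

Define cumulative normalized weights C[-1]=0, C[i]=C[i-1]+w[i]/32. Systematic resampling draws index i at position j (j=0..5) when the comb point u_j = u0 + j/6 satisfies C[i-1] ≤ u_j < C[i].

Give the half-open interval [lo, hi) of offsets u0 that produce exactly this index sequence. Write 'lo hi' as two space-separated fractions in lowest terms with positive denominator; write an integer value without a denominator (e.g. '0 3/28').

C = [1/8, 9/32, 3/8, 9/16, 25/32, 1]
j=0 picked index 0: u0 ∈ [0, 1/8)
j=1 picked index 1: u0 ∈ [-1/24, 11/96)
j=2 picked index 3: u0 ∈ [1/24, 11/48)
j=3 picked index 3: u0 ∈ [-1/8, 1/16)
j=4 picked index 4: u0 ∈ [-5/48, 11/96)
j=5 picked index 5: u0 ∈ [-5/96, 1/6)
intersection: [1/24, 1/16)

1/24 1/16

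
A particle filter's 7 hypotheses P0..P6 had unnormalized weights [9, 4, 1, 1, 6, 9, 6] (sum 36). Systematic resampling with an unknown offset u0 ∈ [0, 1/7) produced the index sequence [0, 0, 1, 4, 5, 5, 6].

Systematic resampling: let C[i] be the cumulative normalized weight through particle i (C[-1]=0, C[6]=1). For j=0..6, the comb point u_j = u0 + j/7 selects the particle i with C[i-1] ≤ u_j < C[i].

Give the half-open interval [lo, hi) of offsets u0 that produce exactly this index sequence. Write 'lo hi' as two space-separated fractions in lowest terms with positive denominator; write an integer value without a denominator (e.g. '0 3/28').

C = [1/4, 13/36, 7/18, 5/12, 7/12, 5/6, 1]
j=0 picked index 0: u0 ∈ [0, 1/4)
j=1 picked index 0: u0 ∈ [-1/7, 3/28)
j=2 picked index 1: u0 ∈ [-1/28, 19/252)
j=3 picked index 4: u0 ∈ [-1/84, 13/84)
j=4 picked index 5: u0 ∈ [1/84, 11/42)
j=5 picked index 5: u0 ∈ [-11/84, 5/42)
j=6 picked index 6: u0 ∈ [-1/42, 1/7)
intersection: [1/84, 19/252)

1/84 19/252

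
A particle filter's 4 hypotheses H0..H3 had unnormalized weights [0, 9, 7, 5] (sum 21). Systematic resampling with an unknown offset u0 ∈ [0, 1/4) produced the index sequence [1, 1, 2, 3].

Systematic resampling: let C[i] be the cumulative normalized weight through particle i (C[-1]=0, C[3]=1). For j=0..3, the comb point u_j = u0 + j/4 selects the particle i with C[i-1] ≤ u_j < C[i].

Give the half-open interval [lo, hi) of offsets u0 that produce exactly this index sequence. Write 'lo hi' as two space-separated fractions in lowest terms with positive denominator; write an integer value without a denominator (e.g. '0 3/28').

1/84 5/28

C = [0, 3/7, 16/21, 1]
j=0 picked index 1: u0 ∈ [0, 3/7)
j=1 picked index 1: u0 ∈ [-1/4, 5/28)
j=2 picked index 2: u0 ∈ [-1/14, 11/42)
j=3 picked index 3: u0 ∈ [1/84, 1/4)
intersection: [1/84, 5/28)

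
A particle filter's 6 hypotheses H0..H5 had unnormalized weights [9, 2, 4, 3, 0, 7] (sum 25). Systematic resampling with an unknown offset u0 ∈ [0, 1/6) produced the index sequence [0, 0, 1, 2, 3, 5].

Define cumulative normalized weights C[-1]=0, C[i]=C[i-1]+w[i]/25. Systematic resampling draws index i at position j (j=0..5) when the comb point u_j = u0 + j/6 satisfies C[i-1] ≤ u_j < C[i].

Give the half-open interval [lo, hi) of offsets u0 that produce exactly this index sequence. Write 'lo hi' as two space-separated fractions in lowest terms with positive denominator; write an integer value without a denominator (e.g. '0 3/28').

C = [9/25, 11/25, 3/5, 18/25, 18/25, 1]
j=0 picked index 0: u0 ∈ [0, 9/25)
j=1 picked index 0: u0 ∈ [-1/6, 29/150)
j=2 picked index 1: u0 ∈ [2/75, 8/75)
j=3 picked index 2: u0 ∈ [-3/50, 1/10)
j=4 picked index 3: u0 ∈ [-1/15, 4/75)
j=5 picked index 5: u0 ∈ [-17/150, 1/6)
intersection: [2/75, 4/75)

2/75 4/75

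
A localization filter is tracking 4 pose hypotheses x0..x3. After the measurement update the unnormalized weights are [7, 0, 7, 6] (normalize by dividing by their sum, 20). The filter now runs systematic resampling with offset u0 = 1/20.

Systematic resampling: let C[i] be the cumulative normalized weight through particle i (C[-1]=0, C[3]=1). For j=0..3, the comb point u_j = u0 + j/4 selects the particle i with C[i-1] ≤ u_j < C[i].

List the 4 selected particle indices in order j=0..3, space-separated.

C = [7/20, 7/20, 7/10, 1]
j=0: u_0=1/20 ∈ [0, 7/20) → index 0
j=1: u_1=3/10 ∈ [0, 7/20) → index 0
j=2: u_2=11/20 ∈ [7/20, 7/10) → index 2
j=3: u_3=4/5 ∈ [7/10, 1) → index 3

0 0 2 3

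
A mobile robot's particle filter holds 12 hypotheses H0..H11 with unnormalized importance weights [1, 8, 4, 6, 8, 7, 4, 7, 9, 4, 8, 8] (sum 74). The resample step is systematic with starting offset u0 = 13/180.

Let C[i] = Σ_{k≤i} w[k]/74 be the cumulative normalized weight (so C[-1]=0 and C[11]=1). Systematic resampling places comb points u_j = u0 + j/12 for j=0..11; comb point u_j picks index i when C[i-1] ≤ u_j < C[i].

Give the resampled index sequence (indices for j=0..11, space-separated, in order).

1 2 3 4 5 6 7 8 9 10 11 11

C = [1/74, 9/74, 13/74, 19/74, 27/74, 17/37, 19/37, 45/74, 27/37, 29/37, 33/37, 1]
j=0: u_0=13/180 ∈ [1/74, 9/74) → index 1
j=1: u_1=7/45 ∈ [9/74, 13/74) → index 2
j=2: u_2=43/180 ∈ [13/74, 19/74) → index 3
j=3: u_3=29/90 ∈ [19/74, 27/74) → index 4
j=4: u_4=73/180 ∈ [27/74, 17/37) → index 5
j=5: u_5=22/45 ∈ [17/37, 19/37) → index 6
j=6: u_6=103/180 ∈ [19/37, 45/74) → index 7
j=7: u_7=59/90 ∈ [45/74, 27/37) → index 8
j=8: u_8=133/180 ∈ [27/37, 29/37) → index 9
j=9: u_9=37/45 ∈ [29/37, 33/37) → index 10
j=10: u_10=163/180 ∈ [33/37, 1) → index 11
j=11: u_11=89/90 ∈ [33/37, 1) → index 11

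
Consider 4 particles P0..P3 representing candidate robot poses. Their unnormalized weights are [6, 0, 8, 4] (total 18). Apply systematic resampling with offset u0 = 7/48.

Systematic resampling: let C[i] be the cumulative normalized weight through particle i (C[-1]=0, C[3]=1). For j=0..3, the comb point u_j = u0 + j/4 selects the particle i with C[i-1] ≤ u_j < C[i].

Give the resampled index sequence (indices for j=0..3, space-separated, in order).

C = [1/3, 1/3, 7/9, 1]
j=0: u_0=7/48 ∈ [0, 1/3) → index 0
j=1: u_1=19/48 ∈ [1/3, 7/9) → index 2
j=2: u_2=31/48 ∈ [1/3, 7/9) → index 2
j=3: u_3=43/48 ∈ [7/9, 1) → index 3

0 2 2 3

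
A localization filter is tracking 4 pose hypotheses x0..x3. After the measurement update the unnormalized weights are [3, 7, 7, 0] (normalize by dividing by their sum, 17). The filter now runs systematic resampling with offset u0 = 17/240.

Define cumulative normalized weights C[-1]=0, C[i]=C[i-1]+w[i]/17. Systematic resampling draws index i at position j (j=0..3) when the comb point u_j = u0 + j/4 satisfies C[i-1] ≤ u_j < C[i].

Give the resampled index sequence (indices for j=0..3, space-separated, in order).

C = [3/17, 10/17, 1, 1]
j=0: u_0=17/240 ∈ [0, 3/17) → index 0
j=1: u_1=77/240 ∈ [3/17, 10/17) → index 1
j=2: u_2=137/240 ∈ [3/17, 10/17) → index 1
j=3: u_3=197/240 ∈ [10/17, 1) → index 2

0 1 1 2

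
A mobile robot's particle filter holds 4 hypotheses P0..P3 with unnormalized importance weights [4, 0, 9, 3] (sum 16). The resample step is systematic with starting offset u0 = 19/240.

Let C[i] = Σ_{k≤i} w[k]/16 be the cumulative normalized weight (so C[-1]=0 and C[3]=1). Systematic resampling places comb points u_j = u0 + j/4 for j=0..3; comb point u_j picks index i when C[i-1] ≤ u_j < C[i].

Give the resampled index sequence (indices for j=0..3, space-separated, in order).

0 2 2 3

C = [1/4, 1/4, 13/16, 1]
j=0: u_0=19/240 ∈ [0, 1/4) → index 0
j=1: u_1=79/240 ∈ [1/4, 13/16) → index 2
j=2: u_2=139/240 ∈ [1/4, 13/16) → index 2
j=3: u_3=199/240 ∈ [13/16, 1) → index 3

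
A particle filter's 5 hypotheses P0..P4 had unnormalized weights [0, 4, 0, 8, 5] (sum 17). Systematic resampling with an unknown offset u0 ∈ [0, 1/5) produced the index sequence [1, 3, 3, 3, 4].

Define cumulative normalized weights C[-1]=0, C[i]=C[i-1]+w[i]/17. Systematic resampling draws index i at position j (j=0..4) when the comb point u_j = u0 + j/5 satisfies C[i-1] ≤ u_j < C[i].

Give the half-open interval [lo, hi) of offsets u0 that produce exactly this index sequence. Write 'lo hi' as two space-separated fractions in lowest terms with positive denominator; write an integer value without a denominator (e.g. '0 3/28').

3/85 9/85

C = [0, 4/17, 4/17, 12/17, 1]
j=0 picked index 1: u0 ∈ [0, 4/17)
j=1 picked index 3: u0 ∈ [3/85, 43/85)
j=2 picked index 3: u0 ∈ [-14/85, 26/85)
j=3 picked index 3: u0 ∈ [-31/85, 9/85)
j=4 picked index 4: u0 ∈ [-8/85, 1/5)
intersection: [3/85, 9/85)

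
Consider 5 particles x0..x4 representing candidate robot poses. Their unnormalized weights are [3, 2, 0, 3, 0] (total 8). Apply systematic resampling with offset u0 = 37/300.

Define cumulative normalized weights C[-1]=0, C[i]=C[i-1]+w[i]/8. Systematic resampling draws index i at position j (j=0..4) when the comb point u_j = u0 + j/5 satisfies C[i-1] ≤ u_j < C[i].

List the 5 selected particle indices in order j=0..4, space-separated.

0 0 1 3 3

C = [3/8, 5/8, 5/8, 1, 1]
j=0: u_0=37/300 ∈ [0, 3/8) → index 0
j=1: u_1=97/300 ∈ [0, 3/8) → index 0
j=2: u_2=157/300 ∈ [3/8, 5/8) → index 1
j=3: u_3=217/300 ∈ [5/8, 1) → index 3
j=4: u_4=277/300 ∈ [5/8, 1) → index 3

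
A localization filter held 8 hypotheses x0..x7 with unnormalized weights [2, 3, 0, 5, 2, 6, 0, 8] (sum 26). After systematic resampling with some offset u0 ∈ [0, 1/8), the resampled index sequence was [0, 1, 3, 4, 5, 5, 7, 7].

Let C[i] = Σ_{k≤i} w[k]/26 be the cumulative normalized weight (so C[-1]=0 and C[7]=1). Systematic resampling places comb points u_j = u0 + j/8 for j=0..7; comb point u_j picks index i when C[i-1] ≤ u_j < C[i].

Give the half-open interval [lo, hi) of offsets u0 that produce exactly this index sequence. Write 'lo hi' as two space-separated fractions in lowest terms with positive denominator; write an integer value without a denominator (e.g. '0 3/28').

C = [1/13, 5/26, 5/26, 5/13, 6/13, 9/13, 9/13, 1]
j=0 picked index 0: u0 ∈ [0, 1/13)
j=1 picked index 1: u0 ∈ [-5/104, 7/104)
j=2 picked index 3: u0 ∈ [-3/52, 7/52)
j=3 picked index 4: u0 ∈ [1/104, 9/104)
j=4 picked index 5: u0 ∈ [-1/26, 5/26)
j=5 picked index 5: u0 ∈ [-17/104, 7/104)
j=6 picked index 7: u0 ∈ [-3/52, 1/4)
j=7 picked index 7: u0 ∈ [-19/104, 1/8)
intersection: [1/104, 7/104)

1/104 7/104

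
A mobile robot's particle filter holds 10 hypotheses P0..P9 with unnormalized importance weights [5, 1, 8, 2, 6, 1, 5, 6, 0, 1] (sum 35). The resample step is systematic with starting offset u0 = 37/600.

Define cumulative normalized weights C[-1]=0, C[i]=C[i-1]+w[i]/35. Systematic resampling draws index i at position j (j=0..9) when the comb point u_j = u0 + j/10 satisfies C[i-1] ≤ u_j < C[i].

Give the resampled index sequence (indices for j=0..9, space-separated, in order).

0 1 2 2 4 4 6 6 7 7

C = [1/7, 6/35, 2/5, 16/35, 22/35, 23/35, 4/5, 34/35, 34/35, 1]
j=0: u_0=37/600 ∈ [0, 1/7) → index 0
j=1: u_1=97/600 ∈ [1/7, 6/35) → index 1
j=2: u_2=157/600 ∈ [6/35, 2/5) → index 2
j=3: u_3=217/600 ∈ [6/35, 2/5) → index 2
j=4: u_4=277/600 ∈ [16/35, 22/35) → index 4
j=5: u_5=337/600 ∈ [16/35, 22/35) → index 4
j=6: u_6=397/600 ∈ [23/35, 4/5) → index 6
j=7: u_7=457/600 ∈ [23/35, 4/5) → index 6
j=8: u_8=517/600 ∈ [4/5, 34/35) → index 7
j=9: u_9=577/600 ∈ [4/5, 34/35) → index 7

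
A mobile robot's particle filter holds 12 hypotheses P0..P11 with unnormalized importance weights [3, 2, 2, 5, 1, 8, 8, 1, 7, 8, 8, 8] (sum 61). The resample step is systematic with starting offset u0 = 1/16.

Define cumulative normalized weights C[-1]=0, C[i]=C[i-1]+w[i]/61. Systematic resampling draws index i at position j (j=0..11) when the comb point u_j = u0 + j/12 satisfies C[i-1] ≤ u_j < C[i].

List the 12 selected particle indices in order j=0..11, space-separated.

1 3 5 5 6 7 8 9 9 10 11 11

C = [3/61, 5/61, 7/61, 12/61, 13/61, 21/61, 29/61, 30/61, 37/61, 45/61, 53/61, 1]
j=0: u_0=1/16 ∈ [3/61, 5/61) → index 1
j=1: u_1=7/48 ∈ [7/61, 12/61) → index 3
j=2: u_2=11/48 ∈ [13/61, 21/61) → index 5
j=3: u_3=5/16 ∈ [13/61, 21/61) → index 5
j=4: u_4=19/48 ∈ [21/61, 29/61) → index 6
j=5: u_5=23/48 ∈ [29/61, 30/61) → index 7
j=6: u_6=9/16 ∈ [30/61, 37/61) → index 8
j=7: u_7=31/48 ∈ [37/61, 45/61) → index 9
j=8: u_8=35/48 ∈ [37/61, 45/61) → index 9
j=9: u_9=13/16 ∈ [45/61, 53/61) → index 10
j=10: u_10=43/48 ∈ [53/61, 1) → index 11
j=11: u_11=47/48 ∈ [53/61, 1) → index 11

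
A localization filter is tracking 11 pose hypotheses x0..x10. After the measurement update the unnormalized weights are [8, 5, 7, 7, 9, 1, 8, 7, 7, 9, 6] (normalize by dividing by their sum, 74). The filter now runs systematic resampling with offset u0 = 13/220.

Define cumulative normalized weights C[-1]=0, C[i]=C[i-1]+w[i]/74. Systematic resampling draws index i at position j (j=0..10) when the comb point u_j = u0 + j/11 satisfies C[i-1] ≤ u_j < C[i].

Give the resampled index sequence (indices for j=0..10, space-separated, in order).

0 1 2 3 4 6 6 7 8 9 10

C = [4/37, 13/74, 10/37, 27/74, 18/37, 1/2, 45/74, 26/37, 59/74, 34/37, 1]
j=0: u_0=13/220 ∈ [0, 4/37) → index 0
j=1: u_1=3/20 ∈ [4/37, 13/74) → index 1
j=2: u_2=53/220 ∈ [13/74, 10/37) → index 2
j=3: u_3=73/220 ∈ [10/37, 27/74) → index 3
j=4: u_4=93/220 ∈ [27/74, 18/37) → index 4
j=5: u_5=113/220 ∈ [1/2, 45/74) → index 6
j=6: u_6=133/220 ∈ [1/2, 45/74) → index 6
j=7: u_7=153/220 ∈ [45/74, 26/37) → index 7
j=8: u_8=173/220 ∈ [26/37, 59/74) → index 8
j=9: u_9=193/220 ∈ [59/74, 34/37) → index 9
j=10: u_10=213/220 ∈ [34/37, 1) → index 10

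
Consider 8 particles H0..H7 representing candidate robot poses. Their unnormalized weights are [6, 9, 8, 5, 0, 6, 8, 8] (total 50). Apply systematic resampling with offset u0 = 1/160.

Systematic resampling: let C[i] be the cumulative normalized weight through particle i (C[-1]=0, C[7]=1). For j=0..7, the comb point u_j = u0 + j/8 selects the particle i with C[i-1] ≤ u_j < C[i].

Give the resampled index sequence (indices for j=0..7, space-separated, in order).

0 1 1 2 3 5 6 7

C = [3/25, 3/10, 23/50, 14/25, 14/25, 17/25, 21/25, 1]
j=0: u_0=1/160 ∈ [0, 3/25) → index 0
j=1: u_1=21/160 ∈ [3/25, 3/10) → index 1
j=2: u_2=41/160 ∈ [3/25, 3/10) → index 1
j=3: u_3=61/160 ∈ [3/10, 23/50) → index 2
j=4: u_4=81/160 ∈ [23/50, 14/25) → index 3
j=5: u_5=101/160 ∈ [14/25, 17/25) → index 5
j=6: u_6=121/160 ∈ [17/25, 21/25) → index 6
j=7: u_7=141/160 ∈ [21/25, 1) → index 7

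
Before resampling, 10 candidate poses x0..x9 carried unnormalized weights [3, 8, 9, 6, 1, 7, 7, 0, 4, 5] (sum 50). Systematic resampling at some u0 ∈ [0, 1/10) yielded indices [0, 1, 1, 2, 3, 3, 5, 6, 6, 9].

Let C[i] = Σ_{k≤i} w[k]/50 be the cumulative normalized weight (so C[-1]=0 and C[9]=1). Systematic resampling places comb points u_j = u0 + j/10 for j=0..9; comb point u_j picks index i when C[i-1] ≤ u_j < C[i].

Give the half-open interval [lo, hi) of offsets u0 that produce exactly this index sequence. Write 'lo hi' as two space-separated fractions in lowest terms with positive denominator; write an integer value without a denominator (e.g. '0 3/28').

0 1/50

C = [3/50, 11/50, 2/5, 13/25, 27/50, 17/25, 41/50, 41/50, 9/10, 1]
j=0 picked index 0: u0 ∈ [0, 3/50)
j=1 picked index 1: u0 ∈ [-1/25, 3/25)
j=2 picked index 1: u0 ∈ [-7/50, 1/50)
j=3 picked index 2: u0 ∈ [-2/25, 1/10)
j=4 picked index 3: u0 ∈ [0, 3/25)
j=5 picked index 3: u0 ∈ [-1/10, 1/50)
j=6 picked index 5: u0 ∈ [-3/50, 2/25)
j=7 picked index 6: u0 ∈ [-1/50, 3/25)
j=8 picked index 6: u0 ∈ [-3/25, 1/50)
j=9 picked index 9: u0 ∈ [0, 1/10)
intersection: [0, 1/50)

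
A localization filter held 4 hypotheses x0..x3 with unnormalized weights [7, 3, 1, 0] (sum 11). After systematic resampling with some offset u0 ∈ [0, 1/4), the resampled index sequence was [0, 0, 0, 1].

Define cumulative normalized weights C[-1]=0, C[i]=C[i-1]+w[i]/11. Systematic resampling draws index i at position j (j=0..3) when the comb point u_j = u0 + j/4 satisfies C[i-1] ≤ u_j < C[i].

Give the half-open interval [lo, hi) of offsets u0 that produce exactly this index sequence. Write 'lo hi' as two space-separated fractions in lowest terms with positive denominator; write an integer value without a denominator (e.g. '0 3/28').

C = [7/11, 10/11, 1, 1]
j=0 picked index 0: u0 ∈ [0, 7/11)
j=1 picked index 0: u0 ∈ [-1/4, 17/44)
j=2 picked index 0: u0 ∈ [-1/2, 3/22)
j=3 picked index 1: u0 ∈ [-5/44, 7/44)
intersection: [0, 3/22)

0 3/22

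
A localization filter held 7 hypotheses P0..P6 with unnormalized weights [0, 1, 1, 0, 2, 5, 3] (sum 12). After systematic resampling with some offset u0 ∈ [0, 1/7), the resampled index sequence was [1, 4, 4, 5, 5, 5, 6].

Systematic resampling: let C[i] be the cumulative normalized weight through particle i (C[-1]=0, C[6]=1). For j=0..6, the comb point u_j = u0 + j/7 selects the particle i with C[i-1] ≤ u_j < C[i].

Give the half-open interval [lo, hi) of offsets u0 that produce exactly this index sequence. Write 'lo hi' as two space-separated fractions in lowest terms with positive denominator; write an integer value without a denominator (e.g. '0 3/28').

1/42 1/28

C = [0, 1/12, 1/6, 1/6, 1/3, 3/4, 1]
j=0 picked index 1: u0 ∈ [0, 1/12)
j=1 picked index 4: u0 ∈ [1/42, 4/21)
j=2 picked index 4: u0 ∈ [-5/42, 1/21)
j=3 picked index 5: u0 ∈ [-2/21, 9/28)
j=4 picked index 5: u0 ∈ [-5/21, 5/28)
j=5 picked index 5: u0 ∈ [-8/21, 1/28)
j=6 picked index 6: u0 ∈ [-3/28, 1/7)
intersection: [1/42, 1/28)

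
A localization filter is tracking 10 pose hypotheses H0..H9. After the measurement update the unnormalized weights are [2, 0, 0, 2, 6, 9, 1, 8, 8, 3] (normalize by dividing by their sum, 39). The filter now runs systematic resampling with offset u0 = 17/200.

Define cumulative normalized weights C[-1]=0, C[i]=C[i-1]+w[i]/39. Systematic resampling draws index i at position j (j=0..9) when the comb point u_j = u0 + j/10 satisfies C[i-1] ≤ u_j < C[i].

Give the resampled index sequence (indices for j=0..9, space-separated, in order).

C = [2/39, 2/39, 2/39, 4/39, 10/39, 19/39, 20/39, 28/39, 12/13, 1]
j=0: u_0=17/200 ∈ [2/39, 4/39) → index 3
j=1: u_1=37/200 ∈ [4/39, 10/39) → index 4
j=2: u_2=57/200 ∈ [10/39, 19/39) → index 5
j=3: u_3=77/200 ∈ [10/39, 19/39) → index 5
j=4: u_4=97/200 ∈ [10/39, 19/39) → index 5
j=5: u_5=117/200 ∈ [20/39, 28/39) → index 7
j=6: u_6=137/200 ∈ [20/39, 28/39) → index 7
j=7: u_7=157/200 ∈ [28/39, 12/13) → index 8
j=8: u_8=177/200 ∈ [28/39, 12/13) → index 8
j=9: u_9=197/200 ∈ [12/13, 1) → index 9

3 4 5 5 5 7 7 8 8 9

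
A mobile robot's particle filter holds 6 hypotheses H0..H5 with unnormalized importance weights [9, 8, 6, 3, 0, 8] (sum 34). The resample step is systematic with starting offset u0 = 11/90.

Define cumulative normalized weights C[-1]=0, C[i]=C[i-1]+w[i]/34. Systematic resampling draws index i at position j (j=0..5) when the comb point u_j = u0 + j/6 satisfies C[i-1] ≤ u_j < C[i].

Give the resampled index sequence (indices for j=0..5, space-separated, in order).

C = [9/34, 1/2, 23/34, 13/17, 13/17, 1]
j=0: u_0=11/90 ∈ [0, 9/34) → index 0
j=1: u_1=13/45 ∈ [9/34, 1/2) → index 1
j=2: u_2=41/90 ∈ [9/34, 1/2) → index 1
j=3: u_3=28/45 ∈ [1/2, 23/34) → index 2
j=4: u_4=71/90 ∈ [13/17, 1) → index 5
j=5: u_5=43/45 ∈ [13/17, 1) → index 5

0 1 1 2 5 5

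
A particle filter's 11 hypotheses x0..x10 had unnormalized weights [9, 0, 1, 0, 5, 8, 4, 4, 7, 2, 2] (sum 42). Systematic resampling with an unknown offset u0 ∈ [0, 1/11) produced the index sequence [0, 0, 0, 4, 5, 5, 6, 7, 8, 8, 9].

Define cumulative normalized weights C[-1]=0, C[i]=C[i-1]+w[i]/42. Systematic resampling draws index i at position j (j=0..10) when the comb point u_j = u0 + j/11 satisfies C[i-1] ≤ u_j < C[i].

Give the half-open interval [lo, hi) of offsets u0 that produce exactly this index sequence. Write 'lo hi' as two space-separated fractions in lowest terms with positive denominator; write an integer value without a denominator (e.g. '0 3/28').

C = [3/14, 3/14, 5/21, 5/21, 5/14, 23/42, 9/14, 31/42, 19/21, 20/21, 1]
j=0 picked index 0: u0 ∈ [0, 3/14)
j=1 picked index 0: u0 ∈ [-1/11, 19/154)
j=2 picked index 0: u0 ∈ [-2/11, 5/154)
j=3 picked index 4: u0 ∈ [-8/231, 13/154)
j=4 picked index 5: u0 ∈ [-1/154, 85/462)
j=5 picked index 5: u0 ∈ [-15/154, 43/462)
j=6 picked index 6: u0 ∈ [1/462, 15/154)
j=7 picked index 7: u0 ∈ [1/154, 47/462)
j=8 picked index 8: u0 ∈ [5/462, 41/231)
j=9 picked index 8: u0 ∈ [-37/462, 20/231)
j=10 picked index 9: u0 ∈ [-1/231, 10/231)
intersection: [5/462, 5/154)

5/462 5/154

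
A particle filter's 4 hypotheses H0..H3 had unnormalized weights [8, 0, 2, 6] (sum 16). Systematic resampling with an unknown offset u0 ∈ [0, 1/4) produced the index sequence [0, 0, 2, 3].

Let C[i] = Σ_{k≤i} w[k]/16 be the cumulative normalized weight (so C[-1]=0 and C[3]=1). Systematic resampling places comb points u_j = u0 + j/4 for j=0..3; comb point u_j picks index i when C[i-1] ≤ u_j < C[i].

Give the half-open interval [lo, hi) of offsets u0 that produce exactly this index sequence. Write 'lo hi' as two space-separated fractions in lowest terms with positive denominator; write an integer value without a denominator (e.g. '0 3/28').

C = [1/2, 1/2, 5/8, 1]
j=0 picked index 0: u0 ∈ [0, 1/2)
j=1 picked index 0: u0 ∈ [-1/4, 1/4)
j=2 picked index 2: u0 ∈ [0, 1/8)
j=3 picked index 3: u0 ∈ [-1/8, 1/4)
intersection: [0, 1/8)

0 1/8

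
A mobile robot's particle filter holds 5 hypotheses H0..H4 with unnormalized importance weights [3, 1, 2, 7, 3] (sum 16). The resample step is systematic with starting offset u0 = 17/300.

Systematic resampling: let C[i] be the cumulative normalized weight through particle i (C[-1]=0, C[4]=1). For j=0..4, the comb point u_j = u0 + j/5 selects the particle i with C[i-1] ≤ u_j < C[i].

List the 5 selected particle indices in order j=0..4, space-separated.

C = [3/16, 1/4, 3/8, 13/16, 1]
j=0: u_0=17/300 ∈ [0, 3/16) → index 0
j=1: u_1=77/300 ∈ [1/4, 3/8) → index 2
j=2: u_2=137/300 ∈ [3/8, 13/16) → index 3
j=3: u_3=197/300 ∈ [3/8, 13/16) → index 3
j=4: u_4=257/300 ∈ [13/16, 1) → index 4

0 2 3 3 4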